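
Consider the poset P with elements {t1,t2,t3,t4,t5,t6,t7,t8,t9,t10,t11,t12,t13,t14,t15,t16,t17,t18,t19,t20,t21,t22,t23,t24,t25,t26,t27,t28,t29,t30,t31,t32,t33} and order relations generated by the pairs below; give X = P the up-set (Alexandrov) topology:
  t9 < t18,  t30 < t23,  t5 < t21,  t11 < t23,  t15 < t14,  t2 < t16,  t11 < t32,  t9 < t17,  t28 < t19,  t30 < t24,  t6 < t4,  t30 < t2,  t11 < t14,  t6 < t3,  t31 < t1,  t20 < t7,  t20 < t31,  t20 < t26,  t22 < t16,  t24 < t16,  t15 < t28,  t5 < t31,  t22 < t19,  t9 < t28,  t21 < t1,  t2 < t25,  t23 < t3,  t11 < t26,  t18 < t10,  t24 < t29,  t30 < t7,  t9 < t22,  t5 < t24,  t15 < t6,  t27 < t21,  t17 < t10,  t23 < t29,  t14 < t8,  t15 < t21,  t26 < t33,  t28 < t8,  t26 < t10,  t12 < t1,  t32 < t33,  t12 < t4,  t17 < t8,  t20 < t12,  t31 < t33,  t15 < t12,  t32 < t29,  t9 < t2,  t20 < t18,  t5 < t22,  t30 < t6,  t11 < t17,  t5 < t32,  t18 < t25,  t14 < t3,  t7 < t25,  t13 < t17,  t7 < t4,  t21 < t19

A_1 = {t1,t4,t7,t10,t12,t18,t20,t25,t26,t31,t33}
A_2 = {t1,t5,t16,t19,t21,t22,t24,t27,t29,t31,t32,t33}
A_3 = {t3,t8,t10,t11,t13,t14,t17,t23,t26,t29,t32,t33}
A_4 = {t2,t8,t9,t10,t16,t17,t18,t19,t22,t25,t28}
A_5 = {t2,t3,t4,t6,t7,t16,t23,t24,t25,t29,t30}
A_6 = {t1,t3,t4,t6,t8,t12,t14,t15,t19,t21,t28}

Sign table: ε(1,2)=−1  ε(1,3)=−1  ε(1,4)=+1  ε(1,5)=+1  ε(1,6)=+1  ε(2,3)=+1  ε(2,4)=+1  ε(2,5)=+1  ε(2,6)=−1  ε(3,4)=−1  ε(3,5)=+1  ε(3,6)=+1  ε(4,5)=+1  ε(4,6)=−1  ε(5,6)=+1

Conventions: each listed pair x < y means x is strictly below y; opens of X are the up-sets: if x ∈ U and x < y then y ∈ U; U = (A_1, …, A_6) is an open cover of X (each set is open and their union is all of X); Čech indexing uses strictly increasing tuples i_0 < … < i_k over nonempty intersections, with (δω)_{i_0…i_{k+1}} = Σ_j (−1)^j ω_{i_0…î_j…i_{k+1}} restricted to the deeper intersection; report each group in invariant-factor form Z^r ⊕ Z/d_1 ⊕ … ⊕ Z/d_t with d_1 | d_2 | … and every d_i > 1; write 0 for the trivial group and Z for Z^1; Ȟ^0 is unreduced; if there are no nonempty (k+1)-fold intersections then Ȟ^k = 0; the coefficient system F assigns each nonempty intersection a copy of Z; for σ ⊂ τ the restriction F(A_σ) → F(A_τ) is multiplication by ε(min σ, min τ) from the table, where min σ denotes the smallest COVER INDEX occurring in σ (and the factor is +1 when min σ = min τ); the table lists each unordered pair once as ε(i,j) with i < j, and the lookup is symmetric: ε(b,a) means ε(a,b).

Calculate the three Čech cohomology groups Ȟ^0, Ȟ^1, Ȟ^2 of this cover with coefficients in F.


nonempty intersections:
  A12={t1,t31,t33} A13={t10,t26,t33} A14={t10,t18,t25} A15={t4,t7,t25} A16={t1,t4,t12} A23={t29,t32,t33} A24={t16,t19,t22} A25={t16,t24,t29} A26={t1,t19,t21} A34={t8,t10,t17} A35={t3,t23,t29} A36={t3,t8,t14} A45={t2,t16,t25} A46={t8,t19,t28} A56={t3,t4,t6}
  A123={t33} A126={t1} A134={t10} A145={t25} A156={t4} A235={t29} A245={t16} A246={t19} A346={t8} A356={t3}
C dims 6,15,10; δ0: rk 6, SNF 1^5·2; δ1: rk 9, SNF 1^9
Ȟ^0: (6−6)−0=0 ⇒ 0
Ȟ^1: (15−9)−6=0 plus torsion [2] ⇒ Z/2
Ȟ^2: (10−0)−9=1 ⇒ Z

Ȟ^0 = 0; Ȟ^1 = Z/2; Ȟ^2 = Z


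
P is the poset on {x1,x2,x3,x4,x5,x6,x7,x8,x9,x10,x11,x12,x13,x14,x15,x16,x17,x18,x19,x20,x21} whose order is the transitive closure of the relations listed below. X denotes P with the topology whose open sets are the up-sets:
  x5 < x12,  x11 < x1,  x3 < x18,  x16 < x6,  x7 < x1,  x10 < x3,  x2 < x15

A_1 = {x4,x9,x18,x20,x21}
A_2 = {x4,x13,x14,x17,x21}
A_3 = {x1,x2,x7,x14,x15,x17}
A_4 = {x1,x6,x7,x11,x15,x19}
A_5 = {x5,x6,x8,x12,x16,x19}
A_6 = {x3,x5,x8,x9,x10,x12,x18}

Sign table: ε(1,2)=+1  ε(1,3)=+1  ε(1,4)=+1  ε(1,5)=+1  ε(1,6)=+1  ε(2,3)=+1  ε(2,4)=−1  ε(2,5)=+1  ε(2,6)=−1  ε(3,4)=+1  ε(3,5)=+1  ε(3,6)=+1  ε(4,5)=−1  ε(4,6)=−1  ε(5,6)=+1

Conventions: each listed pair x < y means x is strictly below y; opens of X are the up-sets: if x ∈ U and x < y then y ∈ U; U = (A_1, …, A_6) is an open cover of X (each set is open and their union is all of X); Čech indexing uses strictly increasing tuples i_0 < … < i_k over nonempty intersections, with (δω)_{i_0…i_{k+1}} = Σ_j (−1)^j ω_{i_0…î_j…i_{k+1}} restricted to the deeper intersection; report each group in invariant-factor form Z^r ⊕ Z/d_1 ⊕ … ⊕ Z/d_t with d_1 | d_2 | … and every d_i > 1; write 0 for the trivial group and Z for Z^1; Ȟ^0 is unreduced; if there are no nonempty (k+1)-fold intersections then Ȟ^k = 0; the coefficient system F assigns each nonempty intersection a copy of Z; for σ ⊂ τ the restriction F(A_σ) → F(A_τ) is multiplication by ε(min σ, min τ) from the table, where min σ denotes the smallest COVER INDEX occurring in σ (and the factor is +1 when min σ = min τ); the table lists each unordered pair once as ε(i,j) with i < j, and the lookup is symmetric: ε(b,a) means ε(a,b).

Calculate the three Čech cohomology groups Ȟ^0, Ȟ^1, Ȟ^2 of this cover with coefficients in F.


Ȟ^0 ≅ 0, Ȟ^1 ≅ Z/2, Ȟ^2 ≅ 0

nerve of the cover:
  A12={x4,x21} A16={x9,x18} A23={x14,x17} A34={x1,x7,x15} A45={x6,x19} A56={x5,x8,x12}
C dims 6,6; δ0: rk 6, SNF 1^5·2
Ȟ^0 = (6 − 6) − 0 = 0, so Ȟ^0 ≅ 0
Ȟ^1 = (6 − 0) − 6 = 0 plus torsion [2], so Ȟ^1 ≅ Z/2
Ȟ^2 = (0 − 0) − 0 = 0, so Ȟ^2 ≅ 0


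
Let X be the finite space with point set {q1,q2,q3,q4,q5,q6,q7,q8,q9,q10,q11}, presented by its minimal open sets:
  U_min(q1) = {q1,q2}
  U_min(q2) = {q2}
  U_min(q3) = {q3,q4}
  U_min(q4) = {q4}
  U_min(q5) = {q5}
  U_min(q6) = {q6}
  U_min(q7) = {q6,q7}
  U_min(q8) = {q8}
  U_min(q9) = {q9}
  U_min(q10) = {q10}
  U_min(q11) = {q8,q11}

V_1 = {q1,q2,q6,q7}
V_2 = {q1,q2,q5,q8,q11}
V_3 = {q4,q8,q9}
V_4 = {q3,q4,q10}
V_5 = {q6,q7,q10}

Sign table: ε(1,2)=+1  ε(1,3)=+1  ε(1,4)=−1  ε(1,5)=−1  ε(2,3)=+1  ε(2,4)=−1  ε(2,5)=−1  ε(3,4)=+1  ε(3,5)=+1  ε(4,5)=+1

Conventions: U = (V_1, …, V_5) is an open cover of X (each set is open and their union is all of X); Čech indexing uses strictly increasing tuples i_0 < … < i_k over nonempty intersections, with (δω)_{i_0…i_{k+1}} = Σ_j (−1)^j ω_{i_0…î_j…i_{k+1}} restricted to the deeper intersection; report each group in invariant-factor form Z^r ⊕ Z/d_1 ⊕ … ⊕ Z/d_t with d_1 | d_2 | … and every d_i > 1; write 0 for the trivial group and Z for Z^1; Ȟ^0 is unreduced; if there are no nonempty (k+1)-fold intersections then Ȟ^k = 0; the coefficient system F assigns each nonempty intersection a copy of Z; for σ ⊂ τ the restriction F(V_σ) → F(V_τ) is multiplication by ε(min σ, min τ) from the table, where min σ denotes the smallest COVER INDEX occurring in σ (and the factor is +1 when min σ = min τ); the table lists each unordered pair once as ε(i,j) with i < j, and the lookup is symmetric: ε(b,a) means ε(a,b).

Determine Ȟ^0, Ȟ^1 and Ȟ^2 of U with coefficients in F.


Ȟ^0(U;F) ≅ 0,  Ȟ^1(U;F) ≅ Z/2,  Ȟ^2(U;F) ≅ 0

nonempty overlaps:
  V12={q1,q2} V15={q6,q7} V23={q8} V34={q4} V45={q10}
C dims 5,5; δ0: rk 5, SNF 1^4·2
degree 0: 5−5−0 = 0 → Ȟ^0 ≅ 0
degree 1: 5−0−5 = 0 plus torsion [2] → Ȟ^1 ≅ Z/2
degree 2: 0−0−0 = 0 → Ȟ^2 ≅ 0


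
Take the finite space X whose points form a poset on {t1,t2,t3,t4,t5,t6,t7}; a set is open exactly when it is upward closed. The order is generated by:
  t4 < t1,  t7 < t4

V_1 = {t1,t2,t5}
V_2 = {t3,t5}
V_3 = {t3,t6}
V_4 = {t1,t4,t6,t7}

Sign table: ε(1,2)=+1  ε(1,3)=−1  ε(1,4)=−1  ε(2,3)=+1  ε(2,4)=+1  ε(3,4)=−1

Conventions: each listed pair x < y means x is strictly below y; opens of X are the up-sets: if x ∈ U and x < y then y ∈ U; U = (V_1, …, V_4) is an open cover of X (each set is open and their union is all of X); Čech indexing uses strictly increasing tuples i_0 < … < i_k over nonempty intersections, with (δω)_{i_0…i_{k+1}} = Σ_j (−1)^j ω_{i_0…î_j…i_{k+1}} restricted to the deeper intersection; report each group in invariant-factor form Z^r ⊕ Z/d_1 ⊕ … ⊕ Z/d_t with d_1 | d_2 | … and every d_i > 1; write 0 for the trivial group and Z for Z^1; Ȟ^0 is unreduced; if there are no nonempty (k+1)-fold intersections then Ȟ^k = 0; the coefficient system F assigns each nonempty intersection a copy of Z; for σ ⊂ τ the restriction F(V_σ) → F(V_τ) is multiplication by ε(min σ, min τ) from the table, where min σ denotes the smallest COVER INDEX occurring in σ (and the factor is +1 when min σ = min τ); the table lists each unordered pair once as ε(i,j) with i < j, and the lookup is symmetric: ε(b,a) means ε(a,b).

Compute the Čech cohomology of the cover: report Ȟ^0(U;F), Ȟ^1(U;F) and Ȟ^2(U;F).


nonempty intersections:
  V12={t5} V14={t1} V23={t3} V34={t6}
C dims 4,4; δ0: rk 3, SNF 1^3
Ȟ^0: (4−3)−0=1 ⇒ Z
Ȟ^1: (4−0)−3=1 ⇒ Z
Ȟ^2: (0−0)−0=0 ⇒ 0

Ȟ^0 = Z, Ȟ^1 = Z, Ȟ^2 = 0


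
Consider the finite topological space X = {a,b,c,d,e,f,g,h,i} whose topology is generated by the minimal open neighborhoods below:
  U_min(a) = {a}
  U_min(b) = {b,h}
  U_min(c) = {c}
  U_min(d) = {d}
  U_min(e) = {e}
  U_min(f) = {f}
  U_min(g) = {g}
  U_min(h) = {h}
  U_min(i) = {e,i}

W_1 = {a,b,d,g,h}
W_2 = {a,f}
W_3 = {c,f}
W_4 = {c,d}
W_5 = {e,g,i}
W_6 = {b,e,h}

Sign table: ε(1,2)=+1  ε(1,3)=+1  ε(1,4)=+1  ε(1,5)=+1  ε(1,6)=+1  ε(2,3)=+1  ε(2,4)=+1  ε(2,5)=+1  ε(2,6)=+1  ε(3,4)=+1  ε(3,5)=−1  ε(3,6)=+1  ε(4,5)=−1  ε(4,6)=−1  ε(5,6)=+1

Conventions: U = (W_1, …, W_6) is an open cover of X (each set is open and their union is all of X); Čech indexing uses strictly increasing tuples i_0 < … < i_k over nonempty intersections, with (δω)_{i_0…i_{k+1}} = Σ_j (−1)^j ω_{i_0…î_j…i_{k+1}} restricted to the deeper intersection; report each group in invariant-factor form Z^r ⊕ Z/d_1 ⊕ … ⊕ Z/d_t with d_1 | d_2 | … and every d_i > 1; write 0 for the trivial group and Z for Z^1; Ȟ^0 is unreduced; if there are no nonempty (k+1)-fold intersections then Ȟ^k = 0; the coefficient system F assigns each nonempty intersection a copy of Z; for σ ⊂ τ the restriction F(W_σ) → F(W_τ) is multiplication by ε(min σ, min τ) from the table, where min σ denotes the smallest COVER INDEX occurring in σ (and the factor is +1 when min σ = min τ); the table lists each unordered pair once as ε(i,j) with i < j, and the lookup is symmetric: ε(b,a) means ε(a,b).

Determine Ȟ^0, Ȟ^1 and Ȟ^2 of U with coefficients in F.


Ȟ^0 ≅ Z; Ȟ^1 ≅ Z^2; Ȟ^2 ≅ 0

nerve simplices:
  W12={a} W14={d} W15={g} W16={b,h} W23={f} W34={c} W56={e}
C dims 6,7; δ0: rk 5, SNF 1^5
degree 0: 6−5−0 = 1 → Ȟ^0 ≅ Z
degree 1: 7−0−5 = 2 → Ȟ^1 ≅ Z^2
degree 2: 0−0−0 = 0 → Ȟ^2 ≅ 0


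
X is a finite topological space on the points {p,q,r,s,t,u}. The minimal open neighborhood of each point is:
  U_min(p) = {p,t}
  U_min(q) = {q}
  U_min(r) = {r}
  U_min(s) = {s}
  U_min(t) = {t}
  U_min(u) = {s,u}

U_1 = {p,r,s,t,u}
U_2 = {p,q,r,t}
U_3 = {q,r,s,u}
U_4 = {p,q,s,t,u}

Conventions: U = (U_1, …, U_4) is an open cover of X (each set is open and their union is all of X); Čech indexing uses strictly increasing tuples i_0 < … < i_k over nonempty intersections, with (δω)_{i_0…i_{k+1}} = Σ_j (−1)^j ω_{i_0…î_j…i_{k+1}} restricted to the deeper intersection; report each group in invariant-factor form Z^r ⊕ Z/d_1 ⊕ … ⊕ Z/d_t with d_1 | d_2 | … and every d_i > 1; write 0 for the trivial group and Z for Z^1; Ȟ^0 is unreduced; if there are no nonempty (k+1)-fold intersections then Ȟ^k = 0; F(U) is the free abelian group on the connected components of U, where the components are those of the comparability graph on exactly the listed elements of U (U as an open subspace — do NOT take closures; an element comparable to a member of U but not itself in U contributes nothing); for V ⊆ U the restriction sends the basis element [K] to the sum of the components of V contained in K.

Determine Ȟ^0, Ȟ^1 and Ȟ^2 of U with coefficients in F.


Ȟ^0 = Z^4,  Ȟ^1 = 0,  Ȟ^2 = 0

intersection data:
  U12={p,r,t} U13={r,s,u} U14={p,s,t,u} U23={q,r} U24={p,q,t} U34={q,s,u}
  U123={r} U124={p,t} U134={s,u} U234={q}
components per intersection:
  U1: {p,t} {r} {s,u}
  U2: {p,t} {q} {r}
  U3: {q} {r} {s,u}
  U4: {p,t} {q} {s,u}
  U12: {p,t} {r}
  U13: {r} {s,u}
  U14: {p,t} {s,u}
  U23: {q} {r}
  U24: {p,t} {q}
  U34: {q} {s,u}
  U123: {r}
  U124: {p,t}
  U134: {s,u}
  U234: {q}
C dims 12,12,4; δ0: rk 8, SNF 1^8; δ1: rk 4, SNF 1^4
Ȟ^0 = (12 − 8) − 0 = 4, so Ȟ^0 ≅ Z^4
Ȟ^1 = (12 − 4) − 8 = 0, so Ȟ^1 ≅ 0
Ȟ^2 = (4 − 0) − 4 = 0, so Ȟ^2 ≅ 0


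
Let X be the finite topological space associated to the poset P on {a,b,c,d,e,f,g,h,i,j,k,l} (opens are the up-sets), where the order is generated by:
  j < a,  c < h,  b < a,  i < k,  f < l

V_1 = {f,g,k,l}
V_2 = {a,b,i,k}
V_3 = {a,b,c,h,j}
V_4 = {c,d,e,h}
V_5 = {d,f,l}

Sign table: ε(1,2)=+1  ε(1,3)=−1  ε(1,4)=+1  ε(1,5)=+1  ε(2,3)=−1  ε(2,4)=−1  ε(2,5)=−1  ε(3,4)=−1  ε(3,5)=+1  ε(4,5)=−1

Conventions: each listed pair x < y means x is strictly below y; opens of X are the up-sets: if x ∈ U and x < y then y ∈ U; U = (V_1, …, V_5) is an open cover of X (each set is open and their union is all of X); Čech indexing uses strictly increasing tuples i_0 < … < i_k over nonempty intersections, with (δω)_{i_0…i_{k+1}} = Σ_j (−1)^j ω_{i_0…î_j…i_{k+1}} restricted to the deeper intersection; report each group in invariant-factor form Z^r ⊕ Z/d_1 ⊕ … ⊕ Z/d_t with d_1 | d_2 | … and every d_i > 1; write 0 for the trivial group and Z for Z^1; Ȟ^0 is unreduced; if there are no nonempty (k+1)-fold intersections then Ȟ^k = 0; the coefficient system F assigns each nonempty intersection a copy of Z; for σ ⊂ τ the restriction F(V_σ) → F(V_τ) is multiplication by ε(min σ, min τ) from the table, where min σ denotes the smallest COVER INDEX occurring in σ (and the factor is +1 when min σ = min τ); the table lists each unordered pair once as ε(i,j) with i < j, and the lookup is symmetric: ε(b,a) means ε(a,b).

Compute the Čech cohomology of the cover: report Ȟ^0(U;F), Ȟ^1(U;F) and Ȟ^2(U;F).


nonempty intersections:
  V12={k} V15={f,l} V23={a,b} V34={c,h} V45={d}
C dims 5,5; δ0: rk 5, SNF 1^4·2
Ȟ^0: (5−5)−0=0 ⇒ 0
Ȟ^1: (5−0)−5=0 plus torsion [2] ⇒ Z/2
Ȟ^2: (0−0)−0=0 ⇒ 0

Ȟ^0 ≅ 0, Ȟ^1 ≅ Z/2, Ȟ^2 ≅ 0


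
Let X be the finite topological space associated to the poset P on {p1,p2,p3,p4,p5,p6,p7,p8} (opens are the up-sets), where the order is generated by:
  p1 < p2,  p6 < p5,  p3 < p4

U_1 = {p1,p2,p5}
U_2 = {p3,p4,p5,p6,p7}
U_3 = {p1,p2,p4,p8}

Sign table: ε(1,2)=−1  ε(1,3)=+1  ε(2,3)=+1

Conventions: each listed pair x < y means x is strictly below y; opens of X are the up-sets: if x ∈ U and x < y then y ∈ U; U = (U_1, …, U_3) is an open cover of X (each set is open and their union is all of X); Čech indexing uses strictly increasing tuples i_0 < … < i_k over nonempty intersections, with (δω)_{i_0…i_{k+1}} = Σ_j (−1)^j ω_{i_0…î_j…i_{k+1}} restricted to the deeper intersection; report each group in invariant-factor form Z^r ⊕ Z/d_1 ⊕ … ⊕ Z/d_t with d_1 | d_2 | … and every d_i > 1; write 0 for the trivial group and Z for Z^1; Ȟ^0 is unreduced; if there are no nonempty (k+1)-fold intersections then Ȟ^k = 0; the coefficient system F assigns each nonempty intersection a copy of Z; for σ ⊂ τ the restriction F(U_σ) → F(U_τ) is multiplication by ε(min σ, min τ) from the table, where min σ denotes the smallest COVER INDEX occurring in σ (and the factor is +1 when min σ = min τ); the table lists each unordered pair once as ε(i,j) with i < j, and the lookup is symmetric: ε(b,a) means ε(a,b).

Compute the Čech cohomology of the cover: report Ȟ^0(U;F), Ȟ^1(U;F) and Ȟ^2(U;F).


Ȟ^0(U;F) ≅ 0, Ȟ^1(U;F) ≅ Z/2 and Ȟ^2(U;F) ≅ 0

intersection data:
  U12={p5} U13={p1,p2} U23={p4}
C dims 3,3; δ0: rk 3, SNF 1^2·2
Ȟ^0 = (3 − 3) − 0 = 0, so Ȟ^0 ≅ 0
Ȟ^1 = (3 − 0) − 3 = 0 plus torsion [2], so Ȟ^1 ≅ Z/2
Ȟ^2 = (0 − 0) − 0 = 0, so Ȟ^2 ≅ 0


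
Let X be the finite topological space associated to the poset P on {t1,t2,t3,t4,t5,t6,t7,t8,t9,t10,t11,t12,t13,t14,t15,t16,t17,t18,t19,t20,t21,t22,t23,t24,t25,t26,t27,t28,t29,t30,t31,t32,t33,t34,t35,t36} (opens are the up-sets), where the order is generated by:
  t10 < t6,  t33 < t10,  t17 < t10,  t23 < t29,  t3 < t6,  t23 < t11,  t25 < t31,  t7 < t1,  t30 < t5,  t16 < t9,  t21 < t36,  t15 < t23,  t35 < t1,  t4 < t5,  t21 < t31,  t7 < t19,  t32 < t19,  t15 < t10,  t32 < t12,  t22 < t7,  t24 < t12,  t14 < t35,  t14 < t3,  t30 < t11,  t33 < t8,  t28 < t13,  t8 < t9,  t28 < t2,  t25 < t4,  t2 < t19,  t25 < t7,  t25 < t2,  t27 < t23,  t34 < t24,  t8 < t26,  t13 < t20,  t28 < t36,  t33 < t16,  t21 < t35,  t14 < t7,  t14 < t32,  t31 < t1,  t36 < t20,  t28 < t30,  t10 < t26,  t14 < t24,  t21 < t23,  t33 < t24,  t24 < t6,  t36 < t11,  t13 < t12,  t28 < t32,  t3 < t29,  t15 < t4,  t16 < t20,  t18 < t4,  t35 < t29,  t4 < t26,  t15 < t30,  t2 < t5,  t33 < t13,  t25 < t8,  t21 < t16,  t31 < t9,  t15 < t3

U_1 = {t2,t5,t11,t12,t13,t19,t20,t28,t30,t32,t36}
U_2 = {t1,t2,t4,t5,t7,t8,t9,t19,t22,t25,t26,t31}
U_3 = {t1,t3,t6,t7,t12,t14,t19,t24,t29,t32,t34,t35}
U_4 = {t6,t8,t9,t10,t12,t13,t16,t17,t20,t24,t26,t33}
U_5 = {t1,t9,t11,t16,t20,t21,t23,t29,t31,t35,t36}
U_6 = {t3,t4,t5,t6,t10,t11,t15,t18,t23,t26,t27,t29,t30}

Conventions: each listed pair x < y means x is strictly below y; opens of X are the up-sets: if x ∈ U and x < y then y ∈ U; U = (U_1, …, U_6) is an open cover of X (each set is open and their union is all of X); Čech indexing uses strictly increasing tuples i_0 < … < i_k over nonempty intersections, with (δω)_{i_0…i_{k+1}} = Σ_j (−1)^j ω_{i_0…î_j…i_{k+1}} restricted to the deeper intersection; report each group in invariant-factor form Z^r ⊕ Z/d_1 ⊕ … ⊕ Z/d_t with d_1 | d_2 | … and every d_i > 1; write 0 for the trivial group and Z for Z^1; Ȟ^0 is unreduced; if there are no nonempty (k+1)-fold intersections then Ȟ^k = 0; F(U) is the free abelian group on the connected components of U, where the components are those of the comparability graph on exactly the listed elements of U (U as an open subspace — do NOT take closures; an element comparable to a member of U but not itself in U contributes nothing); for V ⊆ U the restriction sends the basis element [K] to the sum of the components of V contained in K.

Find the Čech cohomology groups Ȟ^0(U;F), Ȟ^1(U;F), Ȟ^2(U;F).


nonempty intersections:
  U12={t2,t5,t19} U13={t12,t19,t32} U14={t12,t13,t20} U15={t11,t20,t36} U16={t5,t11,t30} U23={t1,t7,t19} U24={t8,t9,t26} U25={t1,t9,t31} U26={t4,t5,t26} U34={t6,t12,t24} U35={t1,t29,t35} U36={t3,t6,t29} U45={t9,t16,t20} U46={t6,t10,t26} U56={t11,t23,t29}
  U123={t19} U126={t5} U134={t12} U145={t20} U156={t11} U235={t1} U245={t9} U246={t26} U346={t6} U356={t29}
components per intersection:
  U1: {t2,t5,t11,t12,t13,t19,t20,t28,t30,t32,t36}
  U2: {t1,t2,t4,t5,t7,t8,t9,t19,t22,t25,t26,t31}
  U3: {t1,t3,t6,t7,t12,t14,t19,t24,t29,t32,t34,t35}
  U4: {t6,t8,t9,t10,t12,t13,t16,t17,t20,t24,t26,t33}
  U5: {t1,t9,t11,t16,t20,t21,t23,t29,t31,t35,t36}
  U6: {t3,t4,t5,t6,t10,t11,t15,t18,t23,t26,t27,t29,t30}
  U12: {t2,t5,t19}
  U13: {t12,t19,t32}
  U14: {t12,t13,t20}
  U15: {t11,t20,t36}
  U16: {t5,t11,t30}
  U23: {t1,t7,t19}
  U24: {t8,t9,t26}
  U25: {t1,t9,t31}
  U26: {t4,t5,t26}
  U34: {t6,t12,t24}
  U35: {t1,t29,t35}
  U36: {t3,t6,t29}
  U45: {t9,t16,t20}
  U46: {t6,t10,t26}
  U56: {t11,t23,t29}
  U123: {t19}
  U126: {t5}
  U134: {t12}
  U145: {t20}
  U156: {t11}
  U235: {t1}
  U245: {t9}
  U246: {t26}
  U346: {t6}
  U356: {t29}
C dims 6,15,10; δ0: rk 5, SNF 1^5; δ1: rk 10, SNF 1^9·2
Ȟ^0: (6−5)−0=1 ⇒ Z
Ȟ^1: (15−10)−5=0 ⇒ 0
Ȟ^2: (10−0)−10=0 plus torsion [2] ⇒ Z/2

Ȟ^0 = Z, Ȟ^1 = 0, Ȟ^2 = Z/2


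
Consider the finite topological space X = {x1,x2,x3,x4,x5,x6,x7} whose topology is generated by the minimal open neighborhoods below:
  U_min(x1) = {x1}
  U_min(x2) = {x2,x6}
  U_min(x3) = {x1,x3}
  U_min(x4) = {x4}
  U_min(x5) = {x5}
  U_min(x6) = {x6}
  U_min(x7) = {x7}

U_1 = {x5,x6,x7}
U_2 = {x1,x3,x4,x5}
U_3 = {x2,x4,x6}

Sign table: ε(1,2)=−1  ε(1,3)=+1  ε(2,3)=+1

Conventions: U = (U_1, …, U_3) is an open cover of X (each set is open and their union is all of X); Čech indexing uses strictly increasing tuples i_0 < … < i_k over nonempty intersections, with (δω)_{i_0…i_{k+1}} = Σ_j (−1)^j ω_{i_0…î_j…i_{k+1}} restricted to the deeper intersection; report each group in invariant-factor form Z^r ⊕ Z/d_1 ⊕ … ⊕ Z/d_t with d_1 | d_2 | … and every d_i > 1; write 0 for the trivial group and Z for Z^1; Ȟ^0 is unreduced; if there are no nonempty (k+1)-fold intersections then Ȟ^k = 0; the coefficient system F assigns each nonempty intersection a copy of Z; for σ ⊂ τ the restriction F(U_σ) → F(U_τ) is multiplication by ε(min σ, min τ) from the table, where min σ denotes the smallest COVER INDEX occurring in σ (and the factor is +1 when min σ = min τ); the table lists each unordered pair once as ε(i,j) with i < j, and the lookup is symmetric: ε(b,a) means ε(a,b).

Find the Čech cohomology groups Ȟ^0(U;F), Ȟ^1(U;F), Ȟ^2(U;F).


intersection data:
  U12={x5} U13={x6} U23={x4}
C dims 3,3; δ0: rk 3, SNF 1^2·2
Ȟ^0 = (3 − 3) − 0 = 0, so Ȟ^0 ≅ 0
Ȟ^1 = (3 − 0) − 3 = 0 plus torsion [2], so Ȟ^1 ≅ Z/2
Ȟ^2 = (0 − 0) − 0 = 0, so Ȟ^2 ≅ 0

Ȟ^0 ≅ 0, Ȟ^1 ≅ Z/2, Ȟ^2 ≅ 0


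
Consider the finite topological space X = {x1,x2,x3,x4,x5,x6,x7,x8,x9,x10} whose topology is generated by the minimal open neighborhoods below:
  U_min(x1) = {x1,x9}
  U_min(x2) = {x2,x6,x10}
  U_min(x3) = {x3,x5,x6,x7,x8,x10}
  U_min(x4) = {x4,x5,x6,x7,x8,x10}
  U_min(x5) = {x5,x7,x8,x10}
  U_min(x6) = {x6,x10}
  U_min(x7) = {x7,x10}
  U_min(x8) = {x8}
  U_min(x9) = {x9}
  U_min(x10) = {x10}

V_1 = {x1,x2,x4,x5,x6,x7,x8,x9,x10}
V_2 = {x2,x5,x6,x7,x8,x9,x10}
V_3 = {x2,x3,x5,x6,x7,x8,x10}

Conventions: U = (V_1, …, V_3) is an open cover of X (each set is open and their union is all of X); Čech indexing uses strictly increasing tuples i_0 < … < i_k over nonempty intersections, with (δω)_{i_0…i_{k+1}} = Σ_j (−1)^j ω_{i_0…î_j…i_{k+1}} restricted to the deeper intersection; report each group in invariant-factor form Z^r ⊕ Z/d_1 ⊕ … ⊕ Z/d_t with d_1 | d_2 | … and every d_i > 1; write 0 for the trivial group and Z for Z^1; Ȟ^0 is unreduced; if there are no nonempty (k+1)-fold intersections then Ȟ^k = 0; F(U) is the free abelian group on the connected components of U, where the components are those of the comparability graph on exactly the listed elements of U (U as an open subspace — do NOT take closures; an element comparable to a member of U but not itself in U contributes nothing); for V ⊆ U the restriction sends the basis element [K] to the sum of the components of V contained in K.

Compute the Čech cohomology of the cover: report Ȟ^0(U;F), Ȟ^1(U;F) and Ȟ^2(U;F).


Ȟ^0(U;F) ≅ Z^2; Ȟ^1(U;F) ≅ 0; Ȟ^2(U;F) ≅ 0

nerve simplices:
  V12={x2,x5,x6,x7,x8,x9,x10} V13={x2,x5,x6,x7,x8,x10} V23={x2,x5,x6,x7,x8,x10}
  V123={x2,x5,x6,x7,x8,x10}
components per intersection:
  V1: {x1,x9} {x2,x4,x5,x6,x7,x8,x10}
  V2: {x2,x5,x6,x7,x8,x10} {x9}
  V3: {x2,x3,x5,x6,x7,x8,x10}
  V12: {x2,x5,x6,x7,x8,x10} {x9}
  V13: {x2,x5,x6,x7,x8,x10}
  V23: {x2,x5,x6,x7,x8,x10}
  V123: {x2,x5,x6,x7,x8,x10}
C dims 5,4,1; δ0: rk 3, SNF 1^3; δ1: rk 1, SNF 1^1
degree 0: 5−3−0 = 2 → Ȟ^0 ≅ Z^2
degree 1: 4−1−3 = 0 → Ȟ^1 ≅ 0
degree 2: 1−0−1 = 0 → Ȟ^2 ≅ 0


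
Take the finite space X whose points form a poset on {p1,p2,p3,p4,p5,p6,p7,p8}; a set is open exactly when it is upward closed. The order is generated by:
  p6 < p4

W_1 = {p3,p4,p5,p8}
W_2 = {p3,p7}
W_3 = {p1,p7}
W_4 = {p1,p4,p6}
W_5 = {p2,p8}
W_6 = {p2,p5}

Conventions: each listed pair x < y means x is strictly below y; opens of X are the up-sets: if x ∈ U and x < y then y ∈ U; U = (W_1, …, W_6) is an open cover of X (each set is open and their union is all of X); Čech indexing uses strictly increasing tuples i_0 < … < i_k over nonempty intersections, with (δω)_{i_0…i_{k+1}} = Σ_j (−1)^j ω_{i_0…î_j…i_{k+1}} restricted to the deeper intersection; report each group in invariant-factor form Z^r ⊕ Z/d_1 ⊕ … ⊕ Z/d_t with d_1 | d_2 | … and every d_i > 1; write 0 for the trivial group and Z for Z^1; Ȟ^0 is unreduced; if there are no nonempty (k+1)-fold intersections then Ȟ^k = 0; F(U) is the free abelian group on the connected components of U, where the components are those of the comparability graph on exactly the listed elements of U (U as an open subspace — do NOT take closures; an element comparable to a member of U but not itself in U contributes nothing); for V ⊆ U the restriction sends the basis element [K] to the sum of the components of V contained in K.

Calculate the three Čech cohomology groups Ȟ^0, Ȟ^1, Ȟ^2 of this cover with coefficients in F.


nonempty overlaps:
  W12={p3} W14={p4} W15={p8} W16={p5} W23={p7} W34={p1} W56={p2}
components per intersection:
  W1: {p3} {p4} {p5} {p8}
  W2: {p3} {p7}
  W3: {p1} {p7}
  W4: {p1} {p4,p6}
  W5: {p2} {p8}
  W6: {p2} {p5}
  W12: {p3}
  W14: {p4}
  W15: {p8}
  W16: {p5}
  W23: {p7}
  W34: {p1}
  W56: {p2}
C dims 14,7; δ0: rk 7, SNF 1^7
degree 0: 14−7−0 = 7 → Ȟ^0 ≅ Z^7
degree 1: 7−0−7 = 0 → Ȟ^1 ≅ 0
degree 2: 0−0−0 = 0 → Ȟ^2 ≅ 0

Ȟ^0 ≅ Z^7, Ȟ^1 ≅ 0, Ȟ^2 ≅ 0


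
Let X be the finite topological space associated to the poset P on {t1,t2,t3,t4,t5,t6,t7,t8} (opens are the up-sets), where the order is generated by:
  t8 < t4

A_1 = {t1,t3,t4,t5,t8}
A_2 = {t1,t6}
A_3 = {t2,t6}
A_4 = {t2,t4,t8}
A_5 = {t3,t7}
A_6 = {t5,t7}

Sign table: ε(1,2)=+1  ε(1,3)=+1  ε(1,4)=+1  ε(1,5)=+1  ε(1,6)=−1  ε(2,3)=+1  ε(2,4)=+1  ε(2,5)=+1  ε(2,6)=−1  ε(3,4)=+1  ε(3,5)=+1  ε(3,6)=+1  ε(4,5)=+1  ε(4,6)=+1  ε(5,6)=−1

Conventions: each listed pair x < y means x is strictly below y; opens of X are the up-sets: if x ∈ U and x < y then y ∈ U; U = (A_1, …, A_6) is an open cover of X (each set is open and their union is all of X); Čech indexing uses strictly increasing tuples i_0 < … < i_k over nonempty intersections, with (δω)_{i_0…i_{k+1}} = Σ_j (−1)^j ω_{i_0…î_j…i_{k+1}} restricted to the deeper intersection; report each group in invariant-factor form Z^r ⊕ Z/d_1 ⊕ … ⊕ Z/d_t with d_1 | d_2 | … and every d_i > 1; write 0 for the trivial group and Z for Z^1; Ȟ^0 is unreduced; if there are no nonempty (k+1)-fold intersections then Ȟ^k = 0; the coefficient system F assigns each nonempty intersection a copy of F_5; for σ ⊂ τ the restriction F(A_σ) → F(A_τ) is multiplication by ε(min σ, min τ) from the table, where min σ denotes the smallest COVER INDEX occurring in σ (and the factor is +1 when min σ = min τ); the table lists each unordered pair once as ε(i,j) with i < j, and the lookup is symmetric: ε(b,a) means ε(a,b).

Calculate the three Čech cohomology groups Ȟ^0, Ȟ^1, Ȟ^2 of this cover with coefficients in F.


Ȟ^0(U;F) ≅ Z/5; Ȟ^1(U;F) ≅ Z/5 ⊕ Z/5; Ȟ^2(U;F) ≅ 0

intersection data:
  A12={t1} A14={t4,t8} A15={t3} A16={t5} A23={t6} A34={t2} A56={t7}
C dims 6,7; δ0: rk_F5 5
Ȟ^0 = (6 − 5) − 0 = 1, so Ȟ^0 ≅ Z/5
Ȟ^1 = (7 − 0) − 5 = 2, so Ȟ^1 ≅ Z/5 ⊕ Z/5
Ȟ^2 = (0 − 0) − 0 = 0, so Ȟ^2 ≅ 0


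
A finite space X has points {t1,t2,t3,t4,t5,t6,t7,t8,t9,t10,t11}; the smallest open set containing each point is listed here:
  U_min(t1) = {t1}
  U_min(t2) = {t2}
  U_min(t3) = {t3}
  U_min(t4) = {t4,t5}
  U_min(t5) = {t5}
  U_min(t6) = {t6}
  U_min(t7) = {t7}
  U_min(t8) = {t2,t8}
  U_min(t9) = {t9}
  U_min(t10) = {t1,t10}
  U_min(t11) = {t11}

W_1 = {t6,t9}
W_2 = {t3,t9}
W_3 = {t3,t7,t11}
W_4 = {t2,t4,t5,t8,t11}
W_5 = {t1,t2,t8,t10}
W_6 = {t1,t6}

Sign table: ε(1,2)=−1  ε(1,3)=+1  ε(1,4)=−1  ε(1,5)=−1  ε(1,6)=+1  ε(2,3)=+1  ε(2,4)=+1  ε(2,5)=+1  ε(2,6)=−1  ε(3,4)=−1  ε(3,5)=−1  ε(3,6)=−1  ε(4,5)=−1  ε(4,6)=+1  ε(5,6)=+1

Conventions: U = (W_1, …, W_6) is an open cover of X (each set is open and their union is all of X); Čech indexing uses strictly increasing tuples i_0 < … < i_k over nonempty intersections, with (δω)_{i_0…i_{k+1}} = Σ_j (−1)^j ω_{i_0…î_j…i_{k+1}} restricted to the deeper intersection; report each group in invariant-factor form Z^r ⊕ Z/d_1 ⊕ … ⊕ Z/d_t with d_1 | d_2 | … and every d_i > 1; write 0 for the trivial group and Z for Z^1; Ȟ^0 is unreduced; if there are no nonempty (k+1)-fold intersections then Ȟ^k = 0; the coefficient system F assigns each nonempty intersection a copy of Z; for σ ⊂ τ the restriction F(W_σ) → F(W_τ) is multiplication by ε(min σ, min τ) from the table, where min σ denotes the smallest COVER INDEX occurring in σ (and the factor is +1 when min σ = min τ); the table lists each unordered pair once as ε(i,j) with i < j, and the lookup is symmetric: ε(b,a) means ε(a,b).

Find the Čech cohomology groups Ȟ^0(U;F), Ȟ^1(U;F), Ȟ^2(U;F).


intersection data:
  W12={t9} W16={t6} W23={t3} W34={t11} W45={t2,t8} W56={t1}
C dims 6,6; δ0: rk 6, SNF 1^5·2
Ȟ^0 = (6 − 6) − 0 = 0, so Ȟ^0 ≅ 0
Ȟ^1 = (6 − 0) − 6 = 0 plus torsion [2], so Ȟ^1 ≅ Z/2
Ȟ^2 = (0 − 0) − 0 = 0, so Ȟ^2 ≅ 0

Ȟ^0 = 0, Ȟ^1 = Z/2 and Ȟ^2 = 0


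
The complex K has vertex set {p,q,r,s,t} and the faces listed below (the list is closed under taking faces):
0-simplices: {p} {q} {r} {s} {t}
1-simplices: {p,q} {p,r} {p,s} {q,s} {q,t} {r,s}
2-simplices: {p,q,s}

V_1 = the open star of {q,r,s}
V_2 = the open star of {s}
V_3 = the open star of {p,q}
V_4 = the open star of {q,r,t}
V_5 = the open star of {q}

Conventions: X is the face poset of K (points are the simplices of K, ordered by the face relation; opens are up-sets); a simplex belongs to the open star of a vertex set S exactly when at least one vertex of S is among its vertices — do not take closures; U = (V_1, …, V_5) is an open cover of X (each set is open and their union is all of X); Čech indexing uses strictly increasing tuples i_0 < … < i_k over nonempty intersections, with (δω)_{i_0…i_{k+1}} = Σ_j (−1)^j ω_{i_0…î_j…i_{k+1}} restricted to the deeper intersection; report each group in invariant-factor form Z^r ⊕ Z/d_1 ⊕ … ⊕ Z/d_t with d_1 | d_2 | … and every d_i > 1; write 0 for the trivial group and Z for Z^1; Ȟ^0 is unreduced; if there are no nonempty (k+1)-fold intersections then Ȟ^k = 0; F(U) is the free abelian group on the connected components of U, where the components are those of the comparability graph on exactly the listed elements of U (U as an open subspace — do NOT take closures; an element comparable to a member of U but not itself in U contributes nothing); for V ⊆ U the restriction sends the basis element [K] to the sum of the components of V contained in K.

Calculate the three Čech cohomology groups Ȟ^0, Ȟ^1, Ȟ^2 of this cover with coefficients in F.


nerve simplices:
  V1={{q},{r},{s},{p,q},{p,r},{p,s},{q,s},{q,t},{r,s},{p,q,s}} V2={{s},{p,s},{q,s},{r,s},{p,q,s}} V3={{p},{q},{p,q},{p,r},{p,s},{q,s},{q,t},{p,q,s}} V4={{q},{r},{t},{p,q},{p,r},{q,s},{q,t},{r,s},{p,q,s}} V5={{q},{p,q},{q,s},{q,t},{p,q,s}}
  V12={{s},{p,s},{q,s},{r,s},{p,q,s}} V13={{q},{p,q},{p,r},{p,s},{q,s},{q,t},{p,q,s}} V14={{q},{r},{p,q},{p,r},{q,s},{q,t},{r,s},{p,q,s}} V15={{q},{p,q},{q,s},{q,t},{p,q,s}} V23={{p,s},{q,s},{p,q,s}} V24={{q,s},{r,s},{p,q,s}} V25={{q,s},{p,q,s}} V34={{q},{p,q},{p,r},{q,s},{q,t},{p,q,s}} V35={{q},{p,q},{q,s},{q,t},{p,q,s}} V45={{q},{p,q},{q,s},{q,t},{p,q,s}}
  V123={{p,s},{q,s},{p,q,s}} V124={{q,s},{r,s},{p,q,s}} V125={{q,s},{p,q,s}} V134={{q},{p,q},{p,r},{q,s},{q,t},{p,q,s}} V135={{q},{p,q},{q,s},{q,t},{p,q,s}} V145={{q},{p,q},{q,s},{q,t},{p,q,s}} V234={{q,s},{p,q,s}} V235={{q,s},{p,q,s}} V245={{q,s},{p,q,s}} V345={{q},{p,q},{q,s},{q,t},{p,q,s}}
  V1234={{q,s},{p,q,s}} V1235={{q,s},{p,q,s}} V1245={{q,s},{p,q,s}} V1345={{q},{p,q},{q,s},{q,t},{p,q,s}} V2345={{q,s},{p,q,s}}
  V12345={{q,s},{p,q,s}}
components per intersection:
  V1: {{q},{r},{s},{p,q},{p,r},{p,s},{q,s},{q,t},{r,s},{p,q,s}}
  V2: {{s},{p,s},{q,s},{r,s},{p,q,s}}
  V3: {{p},{q},{p,q},{p,r},{p,s},{q,s},{q,t},{p,q,s}}
  V4: {{q},{t},{p,q},{q,s},{q,t},{p,q,s}} {{r},{p,r},{r,s}}
  V5: {{q},{p,q},{q,s},{q,t},{p,q,s}}
  V12: {{s},{p,s},{q,s},{r,s},{p,q,s}}
  V13: {{q},{p,q},{p,s},{q,s},{q,t},{p,q,s}} {{p,r}}
  V14: {{q},{p,q},{q,s},{q,t},{p,q,s}} {{r},{p,r},{r,s}}
  V15: {{q},{p,q},{q,s},{q,t},{p,q,s}}
  V23: {{p,s},{q,s},{p,q,s}}
  V24: {{q,s},{p,q,s}} {{r,s}}
  V25: {{q,s},{p,q,s}}
  V34: {{q},{p,q},{q,s},{q,t},{p,q,s}} {{p,r}}
  V35: {{q},{p,q},{q,s},{q,t},{p,q,s}}
  V45: {{q},{p,q},{q,s},{q,t},{p,q,s}}
  V123: {{p,s},{q,s},{p,q,s}}
  V124: {{q,s},{p,q,s}} {{r,s}}
  V125: {{q,s},{p,q,s}}
  V134: {{q},{p,q},{q,s},{q,t},{p,q,s}} {{p,r}}
  V135: {{q},{p,q},{q,s},{q,t},{p,q,s}}
  V145: {{q},{p,q},{q,s},{q,t},{p,q,s}}
  V234: {{q,s},{p,q,s}}
  V235: {{q,s},{p,q,s}}
  V245: {{q,s},{p,q,s}}
  V345: {{q},{p,q},{q,s},{q,t},{p,q,s}}
  V1234: {{q,s},{p,q,s}}
  V1235: {{q,s},{p,q,s}}
  V1245: {{q,s},{p,q,s}}
  V1345: {{q},{p,q},{q,s},{q,t},{p,q,s}}
  V2345: {{q,s},{p,q,s}}
  V12345: {{q,s},{p,q,s}}
C dims 6,14,12,5; δ0: rk 5, SNF 1^5; δ1: rk 8, SNF 1^8; δ2: rk 4, SNF 1^4
degree 0: 6−5−0 = 1 → Ȟ^0 ≅ Z
degree 1: 14−8−5 = 1 → Ȟ^1 ≅ Z
degree 2: 12−4−8 = 0 → Ȟ^2 ≅ 0

Ȟ^0 ≅ Z; Ȟ^1 ≅ Z; Ȟ^2 ≅ 0


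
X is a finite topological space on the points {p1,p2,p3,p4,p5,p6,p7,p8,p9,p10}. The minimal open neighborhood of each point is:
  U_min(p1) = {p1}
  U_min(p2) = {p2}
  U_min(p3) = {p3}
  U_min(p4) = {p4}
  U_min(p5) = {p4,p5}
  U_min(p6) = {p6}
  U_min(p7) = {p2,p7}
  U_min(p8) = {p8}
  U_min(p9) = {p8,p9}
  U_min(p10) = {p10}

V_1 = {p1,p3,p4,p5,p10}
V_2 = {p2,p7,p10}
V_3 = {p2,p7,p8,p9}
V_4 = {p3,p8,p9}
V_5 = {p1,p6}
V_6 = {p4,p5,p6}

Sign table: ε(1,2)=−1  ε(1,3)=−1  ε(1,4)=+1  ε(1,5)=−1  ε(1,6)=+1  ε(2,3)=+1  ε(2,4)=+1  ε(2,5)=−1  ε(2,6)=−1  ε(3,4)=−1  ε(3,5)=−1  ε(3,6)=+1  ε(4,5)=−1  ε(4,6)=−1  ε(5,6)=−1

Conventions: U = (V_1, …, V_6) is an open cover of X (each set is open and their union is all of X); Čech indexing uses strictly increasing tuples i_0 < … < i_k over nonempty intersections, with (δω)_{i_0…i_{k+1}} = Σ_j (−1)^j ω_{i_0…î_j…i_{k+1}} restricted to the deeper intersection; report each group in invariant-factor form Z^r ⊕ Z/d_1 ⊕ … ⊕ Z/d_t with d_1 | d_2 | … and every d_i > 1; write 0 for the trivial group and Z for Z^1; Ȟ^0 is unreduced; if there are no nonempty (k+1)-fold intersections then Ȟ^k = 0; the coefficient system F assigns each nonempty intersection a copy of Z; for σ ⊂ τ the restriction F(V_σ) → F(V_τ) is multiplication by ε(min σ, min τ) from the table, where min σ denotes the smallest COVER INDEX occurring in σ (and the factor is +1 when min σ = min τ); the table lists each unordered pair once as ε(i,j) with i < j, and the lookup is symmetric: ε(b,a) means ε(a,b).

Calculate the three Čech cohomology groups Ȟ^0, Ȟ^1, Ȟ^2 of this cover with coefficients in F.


nonempty overlaps:
  V12={p10} V14={p3} V15={p1} V16={p4,p5} V23={p2,p7} V34={p8,p9} V56={p6}
C dims 6,7; δ0: rk 5, SNF 1^5
degree 0: 6−5−0 = 1 → Ȟ^0 ≅ Z
degree 1: 7−0−5 = 2 → Ȟ^1 ≅ Z^2
degree 2: 0−0−0 = 0 → Ȟ^2 ≅ 0

Ȟ^0 ≅ Z, Ȟ^1 ≅ Z^2, Ȟ^2 ≅ 0


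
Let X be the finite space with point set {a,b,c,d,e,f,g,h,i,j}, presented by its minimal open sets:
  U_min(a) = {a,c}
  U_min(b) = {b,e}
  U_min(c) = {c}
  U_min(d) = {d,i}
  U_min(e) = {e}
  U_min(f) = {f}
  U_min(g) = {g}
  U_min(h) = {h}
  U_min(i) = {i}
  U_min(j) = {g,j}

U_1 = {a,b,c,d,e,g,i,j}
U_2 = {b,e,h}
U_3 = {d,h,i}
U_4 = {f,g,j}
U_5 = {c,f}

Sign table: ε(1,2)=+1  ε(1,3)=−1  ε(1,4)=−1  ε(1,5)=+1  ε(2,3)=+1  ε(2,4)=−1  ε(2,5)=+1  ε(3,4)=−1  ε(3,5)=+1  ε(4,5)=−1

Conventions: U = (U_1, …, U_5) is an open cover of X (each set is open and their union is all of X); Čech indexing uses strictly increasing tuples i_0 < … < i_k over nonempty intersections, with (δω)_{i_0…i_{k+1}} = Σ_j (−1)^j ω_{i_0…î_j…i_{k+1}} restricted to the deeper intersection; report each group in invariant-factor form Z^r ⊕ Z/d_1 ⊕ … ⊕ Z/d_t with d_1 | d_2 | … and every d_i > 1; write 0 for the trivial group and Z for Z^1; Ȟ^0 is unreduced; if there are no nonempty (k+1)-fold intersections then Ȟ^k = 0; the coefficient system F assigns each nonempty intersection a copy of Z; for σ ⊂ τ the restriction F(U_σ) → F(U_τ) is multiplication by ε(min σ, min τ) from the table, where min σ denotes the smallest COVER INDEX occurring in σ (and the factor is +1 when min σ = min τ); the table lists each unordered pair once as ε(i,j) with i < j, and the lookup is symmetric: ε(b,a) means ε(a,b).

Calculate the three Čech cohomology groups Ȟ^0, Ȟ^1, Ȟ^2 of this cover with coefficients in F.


nerve of the cover:
  U12={b,e} U13={d,i} U14={g,j} U15={c} U23={h} U45={f}
C dims 5,6; δ0: rk 5, SNF 1^4·2
Ȟ^0 = (5 − 5) − 0 = 0, so Ȟ^0 ≅ 0
Ȟ^1 = (6 − 0) − 5 = 1 plus torsion [2], so Ȟ^1 ≅ Z ⊕ Z/2
Ȟ^2 = (0 − 0) − 0 = 0, so Ȟ^2 ≅ 0

Ȟ^0 ≅ 0, Ȟ^1 ≅ Z ⊕ Z/2, Ȟ^2 ≅ 0


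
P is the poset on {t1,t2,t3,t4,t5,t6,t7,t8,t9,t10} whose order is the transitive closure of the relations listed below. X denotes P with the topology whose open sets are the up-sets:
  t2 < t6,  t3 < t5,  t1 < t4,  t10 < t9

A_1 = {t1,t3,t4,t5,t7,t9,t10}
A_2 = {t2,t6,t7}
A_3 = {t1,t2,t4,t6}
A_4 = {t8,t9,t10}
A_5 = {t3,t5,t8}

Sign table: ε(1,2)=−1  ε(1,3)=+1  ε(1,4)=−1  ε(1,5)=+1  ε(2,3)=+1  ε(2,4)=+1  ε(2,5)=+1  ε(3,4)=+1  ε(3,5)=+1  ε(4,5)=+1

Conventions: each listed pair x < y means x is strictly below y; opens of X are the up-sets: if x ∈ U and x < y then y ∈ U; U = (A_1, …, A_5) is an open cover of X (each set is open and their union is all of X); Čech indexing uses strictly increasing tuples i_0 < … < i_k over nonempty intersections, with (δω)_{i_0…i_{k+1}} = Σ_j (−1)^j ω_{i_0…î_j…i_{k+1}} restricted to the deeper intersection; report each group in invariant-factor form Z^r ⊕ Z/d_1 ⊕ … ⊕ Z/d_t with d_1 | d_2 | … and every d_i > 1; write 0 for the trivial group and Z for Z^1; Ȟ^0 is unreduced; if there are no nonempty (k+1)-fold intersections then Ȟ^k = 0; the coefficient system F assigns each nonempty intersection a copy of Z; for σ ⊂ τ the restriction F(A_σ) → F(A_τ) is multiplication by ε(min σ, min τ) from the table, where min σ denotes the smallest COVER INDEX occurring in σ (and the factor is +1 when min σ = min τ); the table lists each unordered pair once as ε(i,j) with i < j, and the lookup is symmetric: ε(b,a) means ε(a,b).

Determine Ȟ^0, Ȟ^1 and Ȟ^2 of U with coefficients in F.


Ȟ^0(U;F) ≅ 0, Ȟ^1(U;F) ≅ Z ⊕ Z/2, Ȟ^2(U;F) ≅ 0

nerve of the cover:
  A12={t7} A13={t1,t4} A14={t9,t10} A15={t3,t5} A23={t2,t6} A45={t8}
C dims 5,6; δ0: rk 5, SNF 1^4·2
Ȟ^0 = (5 − 5) − 0 = 0, so Ȟ^0 ≅ 0
Ȟ^1 = (6 − 0) − 5 = 1 plus torsion [2], so Ȟ^1 ≅ Z ⊕ Z/2
Ȟ^2 = (0 − 0) − 0 = 0, so Ȟ^2 ≅ 0


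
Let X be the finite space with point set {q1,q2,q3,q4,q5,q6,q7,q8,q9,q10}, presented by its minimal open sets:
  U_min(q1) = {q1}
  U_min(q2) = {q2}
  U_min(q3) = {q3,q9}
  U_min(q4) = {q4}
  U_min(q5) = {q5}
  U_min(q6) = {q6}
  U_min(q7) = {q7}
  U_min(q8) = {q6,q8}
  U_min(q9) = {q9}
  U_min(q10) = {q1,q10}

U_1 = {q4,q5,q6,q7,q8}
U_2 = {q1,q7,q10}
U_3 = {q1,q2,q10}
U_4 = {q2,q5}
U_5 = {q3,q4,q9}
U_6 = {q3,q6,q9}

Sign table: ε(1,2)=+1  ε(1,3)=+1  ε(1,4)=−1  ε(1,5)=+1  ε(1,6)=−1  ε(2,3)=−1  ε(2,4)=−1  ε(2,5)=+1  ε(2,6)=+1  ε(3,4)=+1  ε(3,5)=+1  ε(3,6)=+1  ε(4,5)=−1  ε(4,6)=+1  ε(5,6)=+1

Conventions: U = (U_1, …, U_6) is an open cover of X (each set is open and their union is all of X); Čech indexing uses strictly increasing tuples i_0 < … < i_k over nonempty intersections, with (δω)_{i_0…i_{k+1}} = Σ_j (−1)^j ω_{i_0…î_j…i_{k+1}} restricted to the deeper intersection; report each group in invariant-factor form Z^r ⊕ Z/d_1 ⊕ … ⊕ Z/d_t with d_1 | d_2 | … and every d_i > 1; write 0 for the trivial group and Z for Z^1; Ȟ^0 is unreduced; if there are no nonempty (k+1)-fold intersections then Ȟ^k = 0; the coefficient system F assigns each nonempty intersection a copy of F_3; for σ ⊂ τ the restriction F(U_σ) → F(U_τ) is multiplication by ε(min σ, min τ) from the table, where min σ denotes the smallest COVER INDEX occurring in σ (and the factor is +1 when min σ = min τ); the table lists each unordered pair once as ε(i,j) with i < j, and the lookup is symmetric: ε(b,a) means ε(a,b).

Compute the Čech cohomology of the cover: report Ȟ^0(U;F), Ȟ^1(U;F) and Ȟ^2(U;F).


intersection data:
  U12={q7} U14={q5} U15={q4} U16={q6} U23={q1,q10} U34={q2} U56={q3,q9}
C dims 6,7; δ0: rk_F3 6
Ȟ^0 = (6 − 6) − 0 = 0, so Ȟ^0 ≅ 0
Ȟ^1 = (7 − 0) − 6 = 1, so Ȟ^1 ≅ Z/3
Ȟ^2 = (0 − 0) − 0 = 0, so Ȟ^2 ≅ 0

Ȟ^0 ≅ 0, Ȟ^1 ≅ Z/3 and Ȟ^2 ≅ 0
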